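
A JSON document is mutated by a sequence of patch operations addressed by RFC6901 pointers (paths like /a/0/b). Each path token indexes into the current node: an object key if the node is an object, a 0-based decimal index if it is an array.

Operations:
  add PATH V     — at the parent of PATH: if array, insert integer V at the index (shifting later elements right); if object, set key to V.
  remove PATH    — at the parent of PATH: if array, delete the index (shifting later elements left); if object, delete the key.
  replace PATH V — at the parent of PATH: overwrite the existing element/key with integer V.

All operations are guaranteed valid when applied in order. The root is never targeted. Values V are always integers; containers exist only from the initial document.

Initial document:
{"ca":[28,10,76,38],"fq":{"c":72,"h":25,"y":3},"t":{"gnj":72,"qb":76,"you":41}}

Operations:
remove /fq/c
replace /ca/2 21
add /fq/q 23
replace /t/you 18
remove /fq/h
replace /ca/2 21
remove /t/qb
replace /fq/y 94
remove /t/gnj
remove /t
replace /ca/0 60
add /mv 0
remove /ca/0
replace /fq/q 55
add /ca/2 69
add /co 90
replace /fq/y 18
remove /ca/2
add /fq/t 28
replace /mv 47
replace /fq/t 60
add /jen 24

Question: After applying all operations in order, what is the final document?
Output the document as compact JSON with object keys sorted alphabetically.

Answer: {"ca":[10,21,38],"co":90,"fq":{"q":55,"t":60,"y":18},"jen":24,"mv":47}

Derivation:
After op 1 (remove /fq/c): {"ca":[28,10,76,38],"fq":{"h":25,"y":3},"t":{"gnj":72,"qb":76,"you":41}}
After op 2 (replace /ca/2 21): {"ca":[28,10,21,38],"fq":{"h":25,"y":3},"t":{"gnj":72,"qb":76,"you":41}}
After op 3 (add /fq/q 23): {"ca":[28,10,21,38],"fq":{"h":25,"q":23,"y":3},"t":{"gnj":72,"qb":76,"you":41}}
After op 4 (replace /t/you 18): {"ca":[28,10,21,38],"fq":{"h":25,"q":23,"y":3},"t":{"gnj":72,"qb":76,"you":18}}
After op 5 (remove /fq/h): {"ca":[28,10,21,38],"fq":{"q":23,"y":3},"t":{"gnj":72,"qb":76,"you":18}}
After op 6 (replace /ca/2 21): {"ca":[28,10,21,38],"fq":{"q":23,"y":3},"t":{"gnj":72,"qb":76,"you":18}}
After op 7 (remove /t/qb): {"ca":[28,10,21,38],"fq":{"q":23,"y":3},"t":{"gnj":72,"you":18}}
After op 8 (replace /fq/y 94): {"ca":[28,10,21,38],"fq":{"q":23,"y":94},"t":{"gnj":72,"you":18}}
After op 9 (remove /t/gnj): {"ca":[28,10,21,38],"fq":{"q":23,"y":94},"t":{"you":18}}
After op 10 (remove /t): {"ca":[28,10,21,38],"fq":{"q":23,"y":94}}
After op 11 (replace /ca/0 60): {"ca":[60,10,21,38],"fq":{"q":23,"y":94}}
After op 12 (add /mv 0): {"ca":[60,10,21,38],"fq":{"q":23,"y":94},"mv":0}
After op 13 (remove /ca/0): {"ca":[10,21,38],"fq":{"q":23,"y":94},"mv":0}
After op 14 (replace /fq/q 55): {"ca":[10,21,38],"fq":{"q":55,"y":94},"mv":0}
After op 15 (add /ca/2 69): {"ca":[10,21,69,38],"fq":{"q":55,"y":94},"mv":0}
After op 16 (add /co 90): {"ca":[10,21,69,38],"co":90,"fq":{"q":55,"y":94},"mv":0}
After op 17 (replace /fq/y 18): {"ca":[10,21,69,38],"co":90,"fq":{"q":55,"y":18},"mv":0}
After op 18 (remove /ca/2): {"ca":[10,21,38],"co":90,"fq":{"q":55,"y":18},"mv":0}
After op 19 (add /fq/t 28): {"ca":[10,21,38],"co":90,"fq":{"q":55,"t":28,"y":18},"mv":0}
After op 20 (replace /mv 47): {"ca":[10,21,38],"co":90,"fq":{"q":55,"t":28,"y":18},"mv":47}
After op 21 (replace /fq/t 60): {"ca":[10,21,38],"co":90,"fq":{"q":55,"t":60,"y":18},"mv":47}
After op 22 (add /jen 24): {"ca":[10,21,38],"co":90,"fq":{"q":55,"t":60,"y":18},"jen":24,"mv":47}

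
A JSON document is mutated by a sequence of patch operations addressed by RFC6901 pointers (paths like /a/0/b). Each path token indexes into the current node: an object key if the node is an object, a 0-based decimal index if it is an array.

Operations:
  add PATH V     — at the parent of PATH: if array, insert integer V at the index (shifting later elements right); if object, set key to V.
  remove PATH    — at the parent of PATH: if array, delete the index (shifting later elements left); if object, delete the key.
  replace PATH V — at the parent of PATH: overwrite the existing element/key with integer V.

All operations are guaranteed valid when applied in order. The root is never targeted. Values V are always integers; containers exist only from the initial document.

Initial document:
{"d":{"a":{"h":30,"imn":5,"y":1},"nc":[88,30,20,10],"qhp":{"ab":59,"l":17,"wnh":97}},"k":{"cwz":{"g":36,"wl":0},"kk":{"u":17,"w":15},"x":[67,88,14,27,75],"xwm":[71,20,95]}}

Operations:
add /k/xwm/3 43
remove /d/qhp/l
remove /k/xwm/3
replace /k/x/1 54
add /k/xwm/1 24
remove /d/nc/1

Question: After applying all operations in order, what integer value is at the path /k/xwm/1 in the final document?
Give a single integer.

After op 1 (add /k/xwm/3 43): {"d":{"a":{"h":30,"imn":5,"y":1},"nc":[88,30,20,10],"qhp":{"ab":59,"l":17,"wnh":97}},"k":{"cwz":{"g":36,"wl":0},"kk":{"u":17,"w":15},"x":[67,88,14,27,75],"xwm":[71,20,95,43]}}
After op 2 (remove /d/qhp/l): {"d":{"a":{"h":30,"imn":5,"y":1},"nc":[88,30,20,10],"qhp":{"ab":59,"wnh":97}},"k":{"cwz":{"g":36,"wl":0},"kk":{"u":17,"w":15},"x":[67,88,14,27,75],"xwm":[71,20,95,43]}}
After op 3 (remove /k/xwm/3): {"d":{"a":{"h":30,"imn":5,"y":1},"nc":[88,30,20,10],"qhp":{"ab":59,"wnh":97}},"k":{"cwz":{"g":36,"wl":0},"kk":{"u":17,"w":15},"x":[67,88,14,27,75],"xwm":[71,20,95]}}
After op 4 (replace /k/x/1 54): {"d":{"a":{"h":30,"imn":5,"y":1},"nc":[88,30,20,10],"qhp":{"ab":59,"wnh":97}},"k":{"cwz":{"g":36,"wl":0},"kk":{"u":17,"w":15},"x":[67,54,14,27,75],"xwm":[71,20,95]}}
After op 5 (add /k/xwm/1 24): {"d":{"a":{"h":30,"imn":5,"y":1},"nc":[88,30,20,10],"qhp":{"ab":59,"wnh":97}},"k":{"cwz":{"g":36,"wl":0},"kk":{"u":17,"w":15},"x":[67,54,14,27,75],"xwm":[71,24,20,95]}}
After op 6 (remove /d/nc/1): {"d":{"a":{"h":30,"imn":5,"y":1},"nc":[88,20,10],"qhp":{"ab":59,"wnh":97}},"k":{"cwz":{"g":36,"wl":0},"kk":{"u":17,"w":15},"x":[67,54,14,27,75],"xwm":[71,24,20,95]}}
Value at /k/xwm/1: 24

Answer: 24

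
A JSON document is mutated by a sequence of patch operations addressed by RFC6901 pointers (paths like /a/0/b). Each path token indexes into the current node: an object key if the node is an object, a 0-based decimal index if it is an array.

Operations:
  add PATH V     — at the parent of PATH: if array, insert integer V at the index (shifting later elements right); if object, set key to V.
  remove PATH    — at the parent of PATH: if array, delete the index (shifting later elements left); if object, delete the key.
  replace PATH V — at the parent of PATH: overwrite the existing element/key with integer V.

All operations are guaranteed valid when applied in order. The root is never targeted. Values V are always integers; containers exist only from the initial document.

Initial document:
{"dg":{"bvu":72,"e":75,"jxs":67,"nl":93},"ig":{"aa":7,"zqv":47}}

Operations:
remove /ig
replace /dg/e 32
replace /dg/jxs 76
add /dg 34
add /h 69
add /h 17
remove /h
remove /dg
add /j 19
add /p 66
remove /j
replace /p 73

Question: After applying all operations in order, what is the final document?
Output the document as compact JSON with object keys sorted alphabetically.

Answer: {"p":73}

Derivation:
After op 1 (remove /ig): {"dg":{"bvu":72,"e":75,"jxs":67,"nl":93}}
After op 2 (replace /dg/e 32): {"dg":{"bvu":72,"e":32,"jxs":67,"nl":93}}
After op 3 (replace /dg/jxs 76): {"dg":{"bvu":72,"e":32,"jxs":76,"nl":93}}
After op 4 (add /dg 34): {"dg":34}
After op 5 (add /h 69): {"dg":34,"h":69}
After op 6 (add /h 17): {"dg":34,"h":17}
After op 7 (remove /h): {"dg":34}
After op 8 (remove /dg): {}
After op 9 (add /j 19): {"j":19}
After op 10 (add /p 66): {"j":19,"p":66}
After op 11 (remove /j): {"p":66}
After op 12 (replace /p 73): {"p":73}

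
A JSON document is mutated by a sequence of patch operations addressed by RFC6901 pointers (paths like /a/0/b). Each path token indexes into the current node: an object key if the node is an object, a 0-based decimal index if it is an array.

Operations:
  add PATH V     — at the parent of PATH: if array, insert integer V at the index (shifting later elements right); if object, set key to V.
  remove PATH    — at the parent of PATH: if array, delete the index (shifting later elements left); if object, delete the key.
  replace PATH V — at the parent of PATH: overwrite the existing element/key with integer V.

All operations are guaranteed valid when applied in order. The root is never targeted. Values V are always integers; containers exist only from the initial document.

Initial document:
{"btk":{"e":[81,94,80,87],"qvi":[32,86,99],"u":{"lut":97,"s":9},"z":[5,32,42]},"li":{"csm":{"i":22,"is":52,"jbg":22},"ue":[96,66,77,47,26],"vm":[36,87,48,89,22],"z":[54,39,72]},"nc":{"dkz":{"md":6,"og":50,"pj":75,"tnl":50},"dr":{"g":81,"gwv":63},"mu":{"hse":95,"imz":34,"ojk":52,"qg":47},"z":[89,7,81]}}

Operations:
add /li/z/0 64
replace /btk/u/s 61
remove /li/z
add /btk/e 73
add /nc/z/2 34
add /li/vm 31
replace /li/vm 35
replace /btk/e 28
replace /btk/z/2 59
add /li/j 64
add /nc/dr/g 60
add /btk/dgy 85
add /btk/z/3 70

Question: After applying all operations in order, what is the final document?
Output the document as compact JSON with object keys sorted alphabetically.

Answer: {"btk":{"dgy":85,"e":28,"qvi":[32,86,99],"u":{"lut":97,"s":61},"z":[5,32,59,70]},"li":{"csm":{"i":22,"is":52,"jbg":22},"j":64,"ue":[96,66,77,47,26],"vm":35},"nc":{"dkz":{"md":6,"og":50,"pj":75,"tnl":50},"dr":{"g":60,"gwv":63},"mu":{"hse":95,"imz":34,"ojk":52,"qg":47},"z":[89,7,34,81]}}

Derivation:
After op 1 (add /li/z/0 64): {"btk":{"e":[81,94,80,87],"qvi":[32,86,99],"u":{"lut":97,"s":9},"z":[5,32,42]},"li":{"csm":{"i":22,"is":52,"jbg":22},"ue":[96,66,77,47,26],"vm":[36,87,48,89,22],"z":[64,54,39,72]},"nc":{"dkz":{"md":6,"og":50,"pj":75,"tnl":50},"dr":{"g":81,"gwv":63},"mu":{"hse":95,"imz":34,"ojk":52,"qg":47},"z":[89,7,81]}}
After op 2 (replace /btk/u/s 61): {"btk":{"e":[81,94,80,87],"qvi":[32,86,99],"u":{"lut":97,"s":61},"z":[5,32,42]},"li":{"csm":{"i":22,"is":52,"jbg":22},"ue":[96,66,77,47,26],"vm":[36,87,48,89,22],"z":[64,54,39,72]},"nc":{"dkz":{"md":6,"og":50,"pj":75,"tnl":50},"dr":{"g":81,"gwv":63},"mu":{"hse":95,"imz":34,"ojk":52,"qg":47},"z":[89,7,81]}}
After op 3 (remove /li/z): {"btk":{"e":[81,94,80,87],"qvi":[32,86,99],"u":{"lut":97,"s":61},"z":[5,32,42]},"li":{"csm":{"i":22,"is":52,"jbg":22},"ue":[96,66,77,47,26],"vm":[36,87,48,89,22]},"nc":{"dkz":{"md":6,"og":50,"pj":75,"tnl":50},"dr":{"g":81,"gwv":63},"mu":{"hse":95,"imz":34,"ojk":52,"qg":47},"z":[89,7,81]}}
After op 4 (add /btk/e 73): {"btk":{"e":73,"qvi":[32,86,99],"u":{"lut":97,"s":61},"z":[5,32,42]},"li":{"csm":{"i":22,"is":52,"jbg":22},"ue":[96,66,77,47,26],"vm":[36,87,48,89,22]},"nc":{"dkz":{"md":6,"og":50,"pj":75,"tnl":50},"dr":{"g":81,"gwv":63},"mu":{"hse":95,"imz":34,"ojk":52,"qg":47},"z":[89,7,81]}}
After op 5 (add /nc/z/2 34): {"btk":{"e":73,"qvi":[32,86,99],"u":{"lut":97,"s":61},"z":[5,32,42]},"li":{"csm":{"i":22,"is":52,"jbg":22},"ue":[96,66,77,47,26],"vm":[36,87,48,89,22]},"nc":{"dkz":{"md":6,"og":50,"pj":75,"tnl":50},"dr":{"g":81,"gwv":63},"mu":{"hse":95,"imz":34,"ojk":52,"qg":47},"z":[89,7,34,81]}}
After op 6 (add /li/vm 31): {"btk":{"e":73,"qvi":[32,86,99],"u":{"lut":97,"s":61},"z":[5,32,42]},"li":{"csm":{"i":22,"is":52,"jbg":22},"ue":[96,66,77,47,26],"vm":31},"nc":{"dkz":{"md":6,"og":50,"pj":75,"tnl":50},"dr":{"g":81,"gwv":63},"mu":{"hse":95,"imz":34,"ojk":52,"qg":47},"z":[89,7,34,81]}}
After op 7 (replace /li/vm 35): {"btk":{"e":73,"qvi":[32,86,99],"u":{"lut":97,"s":61},"z":[5,32,42]},"li":{"csm":{"i":22,"is":52,"jbg":22},"ue":[96,66,77,47,26],"vm":35},"nc":{"dkz":{"md":6,"og":50,"pj":75,"tnl":50},"dr":{"g":81,"gwv":63},"mu":{"hse":95,"imz":34,"ojk":52,"qg":47},"z":[89,7,34,81]}}
After op 8 (replace /btk/e 28): {"btk":{"e":28,"qvi":[32,86,99],"u":{"lut":97,"s":61},"z":[5,32,42]},"li":{"csm":{"i":22,"is":52,"jbg":22},"ue":[96,66,77,47,26],"vm":35},"nc":{"dkz":{"md":6,"og":50,"pj":75,"tnl":50},"dr":{"g":81,"gwv":63},"mu":{"hse":95,"imz":34,"ojk":52,"qg":47},"z":[89,7,34,81]}}
After op 9 (replace /btk/z/2 59): {"btk":{"e":28,"qvi":[32,86,99],"u":{"lut":97,"s":61},"z":[5,32,59]},"li":{"csm":{"i":22,"is":52,"jbg":22},"ue":[96,66,77,47,26],"vm":35},"nc":{"dkz":{"md":6,"og":50,"pj":75,"tnl":50},"dr":{"g":81,"gwv":63},"mu":{"hse":95,"imz":34,"ojk":52,"qg":47},"z":[89,7,34,81]}}
After op 10 (add /li/j 64): {"btk":{"e":28,"qvi":[32,86,99],"u":{"lut":97,"s":61},"z":[5,32,59]},"li":{"csm":{"i":22,"is":52,"jbg":22},"j":64,"ue":[96,66,77,47,26],"vm":35},"nc":{"dkz":{"md":6,"og":50,"pj":75,"tnl":50},"dr":{"g":81,"gwv":63},"mu":{"hse":95,"imz":34,"ojk":52,"qg":47},"z":[89,7,34,81]}}
After op 11 (add /nc/dr/g 60): {"btk":{"e":28,"qvi":[32,86,99],"u":{"lut":97,"s":61},"z":[5,32,59]},"li":{"csm":{"i":22,"is":52,"jbg":22},"j":64,"ue":[96,66,77,47,26],"vm":35},"nc":{"dkz":{"md":6,"og":50,"pj":75,"tnl":50},"dr":{"g":60,"gwv":63},"mu":{"hse":95,"imz":34,"ojk":52,"qg":47},"z":[89,7,34,81]}}
After op 12 (add /btk/dgy 85): {"btk":{"dgy":85,"e":28,"qvi":[32,86,99],"u":{"lut":97,"s":61},"z":[5,32,59]},"li":{"csm":{"i":22,"is":52,"jbg":22},"j":64,"ue":[96,66,77,47,26],"vm":35},"nc":{"dkz":{"md":6,"og":50,"pj":75,"tnl":50},"dr":{"g":60,"gwv":63},"mu":{"hse":95,"imz":34,"ojk":52,"qg":47},"z":[89,7,34,81]}}
After op 13 (add /btk/z/3 70): {"btk":{"dgy":85,"e":28,"qvi":[32,86,99],"u":{"lut":97,"s":61},"z":[5,32,59,70]},"li":{"csm":{"i":22,"is":52,"jbg":22},"j":64,"ue":[96,66,77,47,26],"vm":35},"nc":{"dkz":{"md":6,"og":50,"pj":75,"tnl":50},"dr":{"g":60,"gwv":63},"mu":{"hse":95,"imz":34,"ojk":52,"qg":47},"z":[89,7,34,81]}}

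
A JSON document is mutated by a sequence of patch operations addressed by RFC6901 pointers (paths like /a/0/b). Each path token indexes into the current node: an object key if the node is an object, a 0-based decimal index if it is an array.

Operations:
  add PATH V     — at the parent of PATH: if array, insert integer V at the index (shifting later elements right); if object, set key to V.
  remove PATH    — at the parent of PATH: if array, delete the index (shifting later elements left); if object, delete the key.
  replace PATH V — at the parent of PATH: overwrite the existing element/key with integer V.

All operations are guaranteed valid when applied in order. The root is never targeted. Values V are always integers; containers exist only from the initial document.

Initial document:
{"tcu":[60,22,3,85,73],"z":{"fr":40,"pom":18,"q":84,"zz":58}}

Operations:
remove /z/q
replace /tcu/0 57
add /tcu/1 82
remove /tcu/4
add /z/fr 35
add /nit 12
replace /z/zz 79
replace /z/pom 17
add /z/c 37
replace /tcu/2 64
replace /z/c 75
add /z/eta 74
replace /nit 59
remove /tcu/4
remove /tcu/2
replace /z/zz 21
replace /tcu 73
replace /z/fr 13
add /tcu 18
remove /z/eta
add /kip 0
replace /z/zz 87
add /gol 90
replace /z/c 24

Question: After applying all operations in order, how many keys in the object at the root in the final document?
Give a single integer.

After op 1 (remove /z/q): {"tcu":[60,22,3,85,73],"z":{"fr":40,"pom":18,"zz":58}}
After op 2 (replace /tcu/0 57): {"tcu":[57,22,3,85,73],"z":{"fr":40,"pom":18,"zz":58}}
After op 3 (add /tcu/1 82): {"tcu":[57,82,22,3,85,73],"z":{"fr":40,"pom":18,"zz":58}}
After op 4 (remove /tcu/4): {"tcu":[57,82,22,3,73],"z":{"fr":40,"pom":18,"zz":58}}
After op 5 (add /z/fr 35): {"tcu":[57,82,22,3,73],"z":{"fr":35,"pom":18,"zz":58}}
After op 6 (add /nit 12): {"nit":12,"tcu":[57,82,22,3,73],"z":{"fr":35,"pom":18,"zz":58}}
After op 7 (replace /z/zz 79): {"nit":12,"tcu":[57,82,22,3,73],"z":{"fr":35,"pom":18,"zz":79}}
After op 8 (replace /z/pom 17): {"nit":12,"tcu":[57,82,22,3,73],"z":{"fr":35,"pom":17,"zz":79}}
After op 9 (add /z/c 37): {"nit":12,"tcu":[57,82,22,3,73],"z":{"c":37,"fr":35,"pom":17,"zz":79}}
After op 10 (replace /tcu/2 64): {"nit":12,"tcu":[57,82,64,3,73],"z":{"c":37,"fr":35,"pom":17,"zz":79}}
After op 11 (replace /z/c 75): {"nit":12,"tcu":[57,82,64,3,73],"z":{"c":75,"fr":35,"pom":17,"zz":79}}
After op 12 (add /z/eta 74): {"nit":12,"tcu":[57,82,64,3,73],"z":{"c":75,"eta":74,"fr":35,"pom":17,"zz":79}}
After op 13 (replace /nit 59): {"nit":59,"tcu":[57,82,64,3,73],"z":{"c":75,"eta":74,"fr":35,"pom":17,"zz":79}}
After op 14 (remove /tcu/4): {"nit":59,"tcu":[57,82,64,3],"z":{"c":75,"eta":74,"fr":35,"pom":17,"zz":79}}
After op 15 (remove /tcu/2): {"nit":59,"tcu":[57,82,3],"z":{"c":75,"eta":74,"fr":35,"pom":17,"zz":79}}
After op 16 (replace /z/zz 21): {"nit":59,"tcu":[57,82,3],"z":{"c":75,"eta":74,"fr":35,"pom":17,"zz":21}}
After op 17 (replace /tcu 73): {"nit":59,"tcu":73,"z":{"c":75,"eta":74,"fr":35,"pom":17,"zz":21}}
After op 18 (replace /z/fr 13): {"nit":59,"tcu":73,"z":{"c":75,"eta":74,"fr":13,"pom":17,"zz":21}}
After op 19 (add /tcu 18): {"nit":59,"tcu":18,"z":{"c":75,"eta":74,"fr":13,"pom":17,"zz":21}}
After op 20 (remove /z/eta): {"nit":59,"tcu":18,"z":{"c":75,"fr":13,"pom":17,"zz":21}}
After op 21 (add /kip 0): {"kip":0,"nit":59,"tcu":18,"z":{"c":75,"fr":13,"pom":17,"zz":21}}
After op 22 (replace /z/zz 87): {"kip":0,"nit":59,"tcu":18,"z":{"c":75,"fr":13,"pom":17,"zz":87}}
After op 23 (add /gol 90): {"gol":90,"kip":0,"nit":59,"tcu":18,"z":{"c":75,"fr":13,"pom":17,"zz":87}}
After op 24 (replace /z/c 24): {"gol":90,"kip":0,"nit":59,"tcu":18,"z":{"c":24,"fr":13,"pom":17,"zz":87}}
Size at the root: 5

Answer: 5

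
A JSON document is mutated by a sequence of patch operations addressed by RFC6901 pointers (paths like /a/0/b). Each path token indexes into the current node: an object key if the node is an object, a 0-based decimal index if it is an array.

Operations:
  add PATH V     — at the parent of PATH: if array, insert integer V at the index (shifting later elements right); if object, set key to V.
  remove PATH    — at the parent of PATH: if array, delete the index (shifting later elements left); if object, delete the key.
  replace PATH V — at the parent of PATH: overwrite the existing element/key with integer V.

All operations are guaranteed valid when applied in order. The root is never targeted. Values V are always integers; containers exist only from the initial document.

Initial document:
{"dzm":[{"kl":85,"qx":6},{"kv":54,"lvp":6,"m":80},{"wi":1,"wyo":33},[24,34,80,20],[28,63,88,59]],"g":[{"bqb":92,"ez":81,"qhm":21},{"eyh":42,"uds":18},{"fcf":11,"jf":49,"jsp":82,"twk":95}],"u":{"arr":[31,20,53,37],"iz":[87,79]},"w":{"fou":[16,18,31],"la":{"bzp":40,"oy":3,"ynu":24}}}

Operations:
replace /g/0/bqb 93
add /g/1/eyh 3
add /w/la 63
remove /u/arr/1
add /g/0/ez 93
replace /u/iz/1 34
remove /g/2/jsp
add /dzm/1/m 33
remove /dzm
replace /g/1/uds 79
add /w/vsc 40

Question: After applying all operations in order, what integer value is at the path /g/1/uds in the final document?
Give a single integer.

After op 1 (replace /g/0/bqb 93): {"dzm":[{"kl":85,"qx":6},{"kv":54,"lvp":6,"m":80},{"wi":1,"wyo":33},[24,34,80,20],[28,63,88,59]],"g":[{"bqb":93,"ez":81,"qhm":21},{"eyh":42,"uds":18},{"fcf":11,"jf":49,"jsp":82,"twk":95}],"u":{"arr":[31,20,53,37],"iz":[87,79]},"w":{"fou":[16,18,31],"la":{"bzp":40,"oy":3,"ynu":24}}}
After op 2 (add /g/1/eyh 3): {"dzm":[{"kl":85,"qx":6},{"kv":54,"lvp":6,"m":80},{"wi":1,"wyo":33},[24,34,80,20],[28,63,88,59]],"g":[{"bqb":93,"ez":81,"qhm":21},{"eyh":3,"uds":18},{"fcf":11,"jf":49,"jsp":82,"twk":95}],"u":{"arr":[31,20,53,37],"iz":[87,79]},"w":{"fou":[16,18,31],"la":{"bzp":40,"oy":3,"ynu":24}}}
After op 3 (add /w/la 63): {"dzm":[{"kl":85,"qx":6},{"kv":54,"lvp":6,"m":80},{"wi":1,"wyo":33},[24,34,80,20],[28,63,88,59]],"g":[{"bqb":93,"ez":81,"qhm":21},{"eyh":3,"uds":18},{"fcf":11,"jf":49,"jsp":82,"twk":95}],"u":{"arr":[31,20,53,37],"iz":[87,79]},"w":{"fou":[16,18,31],"la":63}}
After op 4 (remove /u/arr/1): {"dzm":[{"kl":85,"qx":6},{"kv":54,"lvp":6,"m":80},{"wi":1,"wyo":33},[24,34,80,20],[28,63,88,59]],"g":[{"bqb":93,"ez":81,"qhm":21},{"eyh":3,"uds":18},{"fcf":11,"jf":49,"jsp":82,"twk":95}],"u":{"arr":[31,53,37],"iz":[87,79]},"w":{"fou":[16,18,31],"la":63}}
After op 5 (add /g/0/ez 93): {"dzm":[{"kl":85,"qx":6},{"kv":54,"lvp":6,"m":80},{"wi":1,"wyo":33},[24,34,80,20],[28,63,88,59]],"g":[{"bqb":93,"ez":93,"qhm":21},{"eyh":3,"uds":18},{"fcf":11,"jf":49,"jsp":82,"twk":95}],"u":{"arr":[31,53,37],"iz":[87,79]},"w":{"fou":[16,18,31],"la":63}}
After op 6 (replace /u/iz/1 34): {"dzm":[{"kl":85,"qx":6},{"kv":54,"lvp":6,"m":80},{"wi":1,"wyo":33},[24,34,80,20],[28,63,88,59]],"g":[{"bqb":93,"ez":93,"qhm":21},{"eyh":3,"uds":18},{"fcf":11,"jf":49,"jsp":82,"twk":95}],"u":{"arr":[31,53,37],"iz":[87,34]},"w":{"fou":[16,18,31],"la":63}}
After op 7 (remove /g/2/jsp): {"dzm":[{"kl":85,"qx":6},{"kv":54,"lvp":6,"m":80},{"wi":1,"wyo":33},[24,34,80,20],[28,63,88,59]],"g":[{"bqb":93,"ez":93,"qhm":21},{"eyh":3,"uds":18},{"fcf":11,"jf":49,"twk":95}],"u":{"arr":[31,53,37],"iz":[87,34]},"w":{"fou":[16,18,31],"la":63}}
After op 8 (add /dzm/1/m 33): {"dzm":[{"kl":85,"qx":6},{"kv":54,"lvp":6,"m":33},{"wi":1,"wyo":33},[24,34,80,20],[28,63,88,59]],"g":[{"bqb":93,"ez":93,"qhm":21},{"eyh":3,"uds":18},{"fcf":11,"jf":49,"twk":95}],"u":{"arr":[31,53,37],"iz":[87,34]},"w":{"fou":[16,18,31],"la":63}}
After op 9 (remove /dzm): {"g":[{"bqb":93,"ez":93,"qhm":21},{"eyh":3,"uds":18},{"fcf":11,"jf":49,"twk":95}],"u":{"arr":[31,53,37],"iz":[87,34]},"w":{"fou":[16,18,31],"la":63}}
After op 10 (replace /g/1/uds 79): {"g":[{"bqb":93,"ez":93,"qhm":21},{"eyh":3,"uds":79},{"fcf":11,"jf":49,"twk":95}],"u":{"arr":[31,53,37],"iz":[87,34]},"w":{"fou":[16,18,31],"la":63}}
After op 11 (add /w/vsc 40): {"g":[{"bqb":93,"ez":93,"qhm":21},{"eyh":3,"uds":79},{"fcf":11,"jf":49,"twk":95}],"u":{"arr":[31,53,37],"iz":[87,34]},"w":{"fou":[16,18,31],"la":63,"vsc":40}}
Value at /g/1/uds: 79

Answer: 79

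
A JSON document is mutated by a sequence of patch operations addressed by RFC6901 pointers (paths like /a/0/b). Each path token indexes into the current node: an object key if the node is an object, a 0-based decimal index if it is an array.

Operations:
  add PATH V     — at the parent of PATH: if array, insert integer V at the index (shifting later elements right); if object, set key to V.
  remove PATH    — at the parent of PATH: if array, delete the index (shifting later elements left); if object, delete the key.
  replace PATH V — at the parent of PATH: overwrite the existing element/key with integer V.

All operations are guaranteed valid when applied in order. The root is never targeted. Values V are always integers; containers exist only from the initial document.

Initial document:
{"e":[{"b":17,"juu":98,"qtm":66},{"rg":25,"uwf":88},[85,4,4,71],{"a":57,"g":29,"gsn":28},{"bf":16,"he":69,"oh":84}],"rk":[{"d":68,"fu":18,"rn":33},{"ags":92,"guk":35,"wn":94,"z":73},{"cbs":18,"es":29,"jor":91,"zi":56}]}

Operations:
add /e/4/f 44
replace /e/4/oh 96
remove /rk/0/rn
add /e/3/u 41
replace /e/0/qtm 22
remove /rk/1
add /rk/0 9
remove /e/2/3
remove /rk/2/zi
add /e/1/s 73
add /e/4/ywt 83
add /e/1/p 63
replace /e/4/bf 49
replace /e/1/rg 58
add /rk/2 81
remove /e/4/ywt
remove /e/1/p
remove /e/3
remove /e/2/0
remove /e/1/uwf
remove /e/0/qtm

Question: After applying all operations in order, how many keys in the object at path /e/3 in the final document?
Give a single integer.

Answer: 4

Derivation:
After op 1 (add /e/4/f 44): {"e":[{"b":17,"juu":98,"qtm":66},{"rg":25,"uwf":88},[85,4,4,71],{"a":57,"g":29,"gsn":28},{"bf":16,"f":44,"he":69,"oh":84}],"rk":[{"d":68,"fu":18,"rn":33},{"ags":92,"guk":35,"wn":94,"z":73},{"cbs":18,"es":29,"jor":91,"zi":56}]}
After op 2 (replace /e/4/oh 96): {"e":[{"b":17,"juu":98,"qtm":66},{"rg":25,"uwf":88},[85,4,4,71],{"a":57,"g":29,"gsn":28},{"bf":16,"f":44,"he":69,"oh":96}],"rk":[{"d":68,"fu":18,"rn":33},{"ags":92,"guk":35,"wn":94,"z":73},{"cbs":18,"es":29,"jor":91,"zi":56}]}
After op 3 (remove /rk/0/rn): {"e":[{"b":17,"juu":98,"qtm":66},{"rg":25,"uwf":88},[85,4,4,71],{"a":57,"g":29,"gsn":28},{"bf":16,"f":44,"he":69,"oh":96}],"rk":[{"d":68,"fu":18},{"ags":92,"guk":35,"wn":94,"z":73},{"cbs":18,"es":29,"jor":91,"zi":56}]}
After op 4 (add /e/3/u 41): {"e":[{"b":17,"juu":98,"qtm":66},{"rg":25,"uwf":88},[85,4,4,71],{"a":57,"g":29,"gsn":28,"u":41},{"bf":16,"f":44,"he":69,"oh":96}],"rk":[{"d":68,"fu":18},{"ags":92,"guk":35,"wn":94,"z":73},{"cbs":18,"es":29,"jor":91,"zi":56}]}
After op 5 (replace /e/0/qtm 22): {"e":[{"b":17,"juu":98,"qtm":22},{"rg":25,"uwf":88},[85,4,4,71],{"a":57,"g":29,"gsn":28,"u":41},{"bf":16,"f":44,"he":69,"oh":96}],"rk":[{"d":68,"fu":18},{"ags":92,"guk":35,"wn":94,"z":73},{"cbs":18,"es":29,"jor":91,"zi":56}]}
After op 6 (remove /rk/1): {"e":[{"b":17,"juu":98,"qtm":22},{"rg":25,"uwf":88},[85,4,4,71],{"a":57,"g":29,"gsn":28,"u":41},{"bf":16,"f":44,"he":69,"oh":96}],"rk":[{"d":68,"fu":18},{"cbs":18,"es":29,"jor":91,"zi":56}]}
After op 7 (add /rk/0 9): {"e":[{"b":17,"juu":98,"qtm":22},{"rg":25,"uwf":88},[85,4,4,71],{"a":57,"g":29,"gsn":28,"u":41},{"bf":16,"f":44,"he":69,"oh":96}],"rk":[9,{"d":68,"fu":18},{"cbs":18,"es":29,"jor":91,"zi":56}]}
After op 8 (remove /e/2/3): {"e":[{"b":17,"juu":98,"qtm":22},{"rg":25,"uwf":88},[85,4,4],{"a":57,"g":29,"gsn":28,"u":41},{"bf":16,"f":44,"he":69,"oh":96}],"rk":[9,{"d":68,"fu":18},{"cbs":18,"es":29,"jor":91,"zi":56}]}
After op 9 (remove /rk/2/zi): {"e":[{"b":17,"juu":98,"qtm":22},{"rg":25,"uwf":88},[85,4,4],{"a":57,"g":29,"gsn":28,"u":41},{"bf":16,"f":44,"he":69,"oh":96}],"rk":[9,{"d":68,"fu":18},{"cbs":18,"es":29,"jor":91}]}
After op 10 (add /e/1/s 73): {"e":[{"b":17,"juu":98,"qtm":22},{"rg":25,"s":73,"uwf":88},[85,4,4],{"a":57,"g":29,"gsn":28,"u":41},{"bf":16,"f":44,"he":69,"oh":96}],"rk":[9,{"d":68,"fu":18},{"cbs":18,"es":29,"jor":91}]}
After op 11 (add /e/4/ywt 83): {"e":[{"b":17,"juu":98,"qtm":22},{"rg":25,"s":73,"uwf":88},[85,4,4],{"a":57,"g":29,"gsn":28,"u":41},{"bf":16,"f":44,"he":69,"oh":96,"ywt":83}],"rk":[9,{"d":68,"fu":18},{"cbs":18,"es":29,"jor":91}]}
After op 12 (add /e/1/p 63): {"e":[{"b":17,"juu":98,"qtm":22},{"p":63,"rg":25,"s":73,"uwf":88},[85,4,4],{"a":57,"g":29,"gsn":28,"u":41},{"bf":16,"f":44,"he":69,"oh":96,"ywt":83}],"rk":[9,{"d":68,"fu":18},{"cbs":18,"es":29,"jor":91}]}
After op 13 (replace /e/4/bf 49): {"e":[{"b":17,"juu":98,"qtm":22},{"p":63,"rg":25,"s":73,"uwf":88},[85,4,4],{"a":57,"g":29,"gsn":28,"u":41},{"bf":49,"f":44,"he":69,"oh":96,"ywt":83}],"rk":[9,{"d":68,"fu":18},{"cbs":18,"es":29,"jor":91}]}
After op 14 (replace /e/1/rg 58): {"e":[{"b":17,"juu":98,"qtm":22},{"p":63,"rg":58,"s":73,"uwf":88},[85,4,4],{"a":57,"g":29,"gsn":28,"u":41},{"bf":49,"f":44,"he":69,"oh":96,"ywt":83}],"rk":[9,{"d":68,"fu":18},{"cbs":18,"es":29,"jor":91}]}
After op 15 (add /rk/2 81): {"e":[{"b":17,"juu":98,"qtm":22},{"p":63,"rg":58,"s":73,"uwf":88},[85,4,4],{"a":57,"g":29,"gsn":28,"u":41},{"bf":49,"f":44,"he":69,"oh":96,"ywt":83}],"rk":[9,{"d":68,"fu":18},81,{"cbs":18,"es":29,"jor":91}]}
After op 16 (remove /e/4/ywt): {"e":[{"b":17,"juu":98,"qtm":22},{"p":63,"rg":58,"s":73,"uwf":88},[85,4,4],{"a":57,"g":29,"gsn":28,"u":41},{"bf":49,"f":44,"he":69,"oh":96}],"rk":[9,{"d":68,"fu":18},81,{"cbs":18,"es":29,"jor":91}]}
After op 17 (remove /e/1/p): {"e":[{"b":17,"juu":98,"qtm":22},{"rg":58,"s":73,"uwf":88},[85,4,4],{"a":57,"g":29,"gsn":28,"u":41},{"bf":49,"f":44,"he":69,"oh":96}],"rk":[9,{"d":68,"fu":18},81,{"cbs":18,"es":29,"jor":91}]}
After op 18 (remove /e/3): {"e":[{"b":17,"juu":98,"qtm":22},{"rg":58,"s":73,"uwf":88},[85,4,4],{"bf":49,"f":44,"he":69,"oh":96}],"rk":[9,{"d":68,"fu":18},81,{"cbs":18,"es":29,"jor":91}]}
After op 19 (remove /e/2/0): {"e":[{"b":17,"juu":98,"qtm":22},{"rg":58,"s":73,"uwf":88},[4,4],{"bf":49,"f":44,"he":69,"oh":96}],"rk":[9,{"d":68,"fu":18},81,{"cbs":18,"es":29,"jor":91}]}
After op 20 (remove /e/1/uwf): {"e":[{"b":17,"juu":98,"qtm":22},{"rg":58,"s":73},[4,4],{"bf":49,"f":44,"he":69,"oh":96}],"rk":[9,{"d":68,"fu":18},81,{"cbs":18,"es":29,"jor":91}]}
After op 21 (remove /e/0/qtm): {"e":[{"b":17,"juu":98},{"rg":58,"s":73},[4,4],{"bf":49,"f":44,"he":69,"oh":96}],"rk":[9,{"d":68,"fu":18},81,{"cbs":18,"es":29,"jor":91}]}
Size at path /e/3: 4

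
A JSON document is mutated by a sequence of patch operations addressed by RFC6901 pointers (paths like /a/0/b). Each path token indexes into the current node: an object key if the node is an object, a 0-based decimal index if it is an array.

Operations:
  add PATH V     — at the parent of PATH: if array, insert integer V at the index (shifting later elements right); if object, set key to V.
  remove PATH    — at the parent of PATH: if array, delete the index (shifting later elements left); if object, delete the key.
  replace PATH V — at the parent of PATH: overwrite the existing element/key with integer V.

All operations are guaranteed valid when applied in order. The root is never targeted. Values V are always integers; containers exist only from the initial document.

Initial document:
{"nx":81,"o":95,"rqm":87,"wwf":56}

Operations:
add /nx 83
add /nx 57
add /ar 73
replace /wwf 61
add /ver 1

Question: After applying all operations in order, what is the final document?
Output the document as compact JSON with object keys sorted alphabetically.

Answer: {"ar":73,"nx":57,"o":95,"rqm":87,"ver":1,"wwf":61}

Derivation:
After op 1 (add /nx 83): {"nx":83,"o":95,"rqm":87,"wwf":56}
After op 2 (add /nx 57): {"nx":57,"o":95,"rqm":87,"wwf":56}
After op 3 (add /ar 73): {"ar":73,"nx":57,"o":95,"rqm":87,"wwf":56}
After op 4 (replace /wwf 61): {"ar":73,"nx":57,"o":95,"rqm":87,"wwf":61}
After op 5 (add /ver 1): {"ar":73,"nx":57,"o":95,"rqm":87,"ver":1,"wwf":61}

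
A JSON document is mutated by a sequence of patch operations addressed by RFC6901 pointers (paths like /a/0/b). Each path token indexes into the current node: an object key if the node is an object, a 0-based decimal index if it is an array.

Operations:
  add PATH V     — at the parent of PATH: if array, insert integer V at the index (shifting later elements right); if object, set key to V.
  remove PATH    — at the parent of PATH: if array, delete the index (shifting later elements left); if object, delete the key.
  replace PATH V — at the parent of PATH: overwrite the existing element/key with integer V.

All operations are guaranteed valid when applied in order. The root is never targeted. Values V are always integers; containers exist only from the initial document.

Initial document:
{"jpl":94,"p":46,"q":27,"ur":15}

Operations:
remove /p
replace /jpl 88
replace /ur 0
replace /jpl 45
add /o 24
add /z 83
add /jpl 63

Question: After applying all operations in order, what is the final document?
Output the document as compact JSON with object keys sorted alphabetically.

Answer: {"jpl":63,"o":24,"q":27,"ur":0,"z":83}

Derivation:
After op 1 (remove /p): {"jpl":94,"q":27,"ur":15}
After op 2 (replace /jpl 88): {"jpl":88,"q":27,"ur":15}
After op 3 (replace /ur 0): {"jpl":88,"q":27,"ur":0}
After op 4 (replace /jpl 45): {"jpl":45,"q":27,"ur":0}
After op 5 (add /o 24): {"jpl":45,"o":24,"q":27,"ur":0}
After op 6 (add /z 83): {"jpl":45,"o":24,"q":27,"ur":0,"z":83}
After op 7 (add /jpl 63): {"jpl":63,"o":24,"q":27,"ur":0,"z":83}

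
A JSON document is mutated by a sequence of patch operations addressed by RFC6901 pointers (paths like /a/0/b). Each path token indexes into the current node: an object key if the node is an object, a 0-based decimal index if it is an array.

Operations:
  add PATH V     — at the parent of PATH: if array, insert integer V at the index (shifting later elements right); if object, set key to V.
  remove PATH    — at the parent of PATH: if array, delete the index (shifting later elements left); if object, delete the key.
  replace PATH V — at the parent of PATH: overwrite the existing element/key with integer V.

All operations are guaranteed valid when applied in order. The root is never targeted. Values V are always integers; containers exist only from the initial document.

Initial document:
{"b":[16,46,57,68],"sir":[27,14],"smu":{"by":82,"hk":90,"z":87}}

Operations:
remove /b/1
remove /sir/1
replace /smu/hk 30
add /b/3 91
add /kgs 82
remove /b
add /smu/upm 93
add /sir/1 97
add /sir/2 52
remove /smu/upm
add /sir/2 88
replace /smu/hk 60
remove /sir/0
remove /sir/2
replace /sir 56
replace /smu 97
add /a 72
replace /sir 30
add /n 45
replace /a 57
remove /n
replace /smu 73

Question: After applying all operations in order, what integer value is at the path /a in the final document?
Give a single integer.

Answer: 57

Derivation:
After op 1 (remove /b/1): {"b":[16,57,68],"sir":[27,14],"smu":{"by":82,"hk":90,"z":87}}
After op 2 (remove /sir/1): {"b":[16,57,68],"sir":[27],"smu":{"by":82,"hk":90,"z":87}}
After op 3 (replace /smu/hk 30): {"b":[16,57,68],"sir":[27],"smu":{"by":82,"hk":30,"z":87}}
After op 4 (add /b/3 91): {"b":[16,57,68,91],"sir":[27],"smu":{"by":82,"hk":30,"z":87}}
After op 5 (add /kgs 82): {"b":[16,57,68,91],"kgs":82,"sir":[27],"smu":{"by":82,"hk":30,"z":87}}
After op 6 (remove /b): {"kgs":82,"sir":[27],"smu":{"by":82,"hk":30,"z":87}}
After op 7 (add /smu/upm 93): {"kgs":82,"sir":[27],"smu":{"by":82,"hk":30,"upm":93,"z":87}}
After op 8 (add /sir/1 97): {"kgs":82,"sir":[27,97],"smu":{"by":82,"hk":30,"upm":93,"z":87}}
After op 9 (add /sir/2 52): {"kgs":82,"sir":[27,97,52],"smu":{"by":82,"hk":30,"upm":93,"z":87}}
After op 10 (remove /smu/upm): {"kgs":82,"sir":[27,97,52],"smu":{"by":82,"hk":30,"z":87}}
After op 11 (add /sir/2 88): {"kgs":82,"sir":[27,97,88,52],"smu":{"by":82,"hk":30,"z":87}}
After op 12 (replace /smu/hk 60): {"kgs":82,"sir":[27,97,88,52],"smu":{"by":82,"hk":60,"z":87}}
After op 13 (remove /sir/0): {"kgs":82,"sir":[97,88,52],"smu":{"by":82,"hk":60,"z":87}}
After op 14 (remove /sir/2): {"kgs":82,"sir":[97,88],"smu":{"by":82,"hk":60,"z":87}}
After op 15 (replace /sir 56): {"kgs":82,"sir":56,"smu":{"by":82,"hk":60,"z":87}}
After op 16 (replace /smu 97): {"kgs":82,"sir":56,"smu":97}
After op 17 (add /a 72): {"a":72,"kgs":82,"sir":56,"smu":97}
After op 18 (replace /sir 30): {"a":72,"kgs":82,"sir":30,"smu":97}
After op 19 (add /n 45): {"a":72,"kgs":82,"n":45,"sir":30,"smu":97}
After op 20 (replace /a 57): {"a":57,"kgs":82,"n":45,"sir":30,"smu":97}
After op 21 (remove /n): {"a":57,"kgs":82,"sir":30,"smu":97}
After op 22 (replace /smu 73): {"a":57,"kgs":82,"sir":30,"smu":73}
Value at /a: 57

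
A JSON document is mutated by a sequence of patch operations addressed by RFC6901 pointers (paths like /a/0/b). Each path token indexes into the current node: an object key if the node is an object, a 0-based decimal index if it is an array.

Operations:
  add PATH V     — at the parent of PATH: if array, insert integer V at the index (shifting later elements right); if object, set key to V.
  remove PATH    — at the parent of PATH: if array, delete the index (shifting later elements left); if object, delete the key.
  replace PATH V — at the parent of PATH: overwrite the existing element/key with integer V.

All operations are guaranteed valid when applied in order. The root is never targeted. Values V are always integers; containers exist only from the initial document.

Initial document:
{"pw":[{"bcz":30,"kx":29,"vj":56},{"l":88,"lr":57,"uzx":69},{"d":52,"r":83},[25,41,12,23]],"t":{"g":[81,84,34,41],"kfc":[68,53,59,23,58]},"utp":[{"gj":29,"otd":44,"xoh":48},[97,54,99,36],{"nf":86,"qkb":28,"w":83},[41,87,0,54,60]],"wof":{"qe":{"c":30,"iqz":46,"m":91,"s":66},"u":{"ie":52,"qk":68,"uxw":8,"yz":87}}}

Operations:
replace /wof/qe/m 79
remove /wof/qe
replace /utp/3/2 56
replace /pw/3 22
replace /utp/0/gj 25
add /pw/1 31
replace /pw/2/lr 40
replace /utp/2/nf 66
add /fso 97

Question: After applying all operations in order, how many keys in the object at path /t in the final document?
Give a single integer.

Answer: 2

Derivation:
After op 1 (replace /wof/qe/m 79): {"pw":[{"bcz":30,"kx":29,"vj":56},{"l":88,"lr":57,"uzx":69},{"d":52,"r":83},[25,41,12,23]],"t":{"g":[81,84,34,41],"kfc":[68,53,59,23,58]},"utp":[{"gj":29,"otd":44,"xoh":48},[97,54,99,36],{"nf":86,"qkb":28,"w":83},[41,87,0,54,60]],"wof":{"qe":{"c":30,"iqz":46,"m":79,"s":66},"u":{"ie":52,"qk":68,"uxw":8,"yz":87}}}
After op 2 (remove /wof/qe): {"pw":[{"bcz":30,"kx":29,"vj":56},{"l":88,"lr":57,"uzx":69},{"d":52,"r":83},[25,41,12,23]],"t":{"g":[81,84,34,41],"kfc":[68,53,59,23,58]},"utp":[{"gj":29,"otd":44,"xoh":48},[97,54,99,36],{"nf":86,"qkb":28,"w":83},[41,87,0,54,60]],"wof":{"u":{"ie":52,"qk":68,"uxw":8,"yz":87}}}
After op 3 (replace /utp/3/2 56): {"pw":[{"bcz":30,"kx":29,"vj":56},{"l":88,"lr":57,"uzx":69},{"d":52,"r":83},[25,41,12,23]],"t":{"g":[81,84,34,41],"kfc":[68,53,59,23,58]},"utp":[{"gj":29,"otd":44,"xoh":48},[97,54,99,36],{"nf":86,"qkb":28,"w":83},[41,87,56,54,60]],"wof":{"u":{"ie":52,"qk":68,"uxw":8,"yz":87}}}
After op 4 (replace /pw/3 22): {"pw":[{"bcz":30,"kx":29,"vj":56},{"l":88,"lr":57,"uzx":69},{"d":52,"r":83},22],"t":{"g":[81,84,34,41],"kfc":[68,53,59,23,58]},"utp":[{"gj":29,"otd":44,"xoh":48},[97,54,99,36],{"nf":86,"qkb":28,"w":83},[41,87,56,54,60]],"wof":{"u":{"ie":52,"qk":68,"uxw":8,"yz":87}}}
After op 5 (replace /utp/0/gj 25): {"pw":[{"bcz":30,"kx":29,"vj":56},{"l":88,"lr":57,"uzx":69},{"d":52,"r":83},22],"t":{"g":[81,84,34,41],"kfc":[68,53,59,23,58]},"utp":[{"gj":25,"otd":44,"xoh":48},[97,54,99,36],{"nf":86,"qkb":28,"w":83},[41,87,56,54,60]],"wof":{"u":{"ie":52,"qk":68,"uxw":8,"yz":87}}}
After op 6 (add /pw/1 31): {"pw":[{"bcz":30,"kx":29,"vj":56},31,{"l":88,"lr":57,"uzx":69},{"d":52,"r":83},22],"t":{"g":[81,84,34,41],"kfc":[68,53,59,23,58]},"utp":[{"gj":25,"otd":44,"xoh":48},[97,54,99,36],{"nf":86,"qkb":28,"w":83},[41,87,56,54,60]],"wof":{"u":{"ie":52,"qk":68,"uxw":8,"yz":87}}}
After op 7 (replace /pw/2/lr 40): {"pw":[{"bcz":30,"kx":29,"vj":56},31,{"l":88,"lr":40,"uzx":69},{"d":52,"r":83},22],"t":{"g":[81,84,34,41],"kfc":[68,53,59,23,58]},"utp":[{"gj":25,"otd":44,"xoh":48},[97,54,99,36],{"nf":86,"qkb":28,"w":83},[41,87,56,54,60]],"wof":{"u":{"ie":52,"qk":68,"uxw":8,"yz":87}}}
After op 8 (replace /utp/2/nf 66): {"pw":[{"bcz":30,"kx":29,"vj":56},31,{"l":88,"lr":40,"uzx":69},{"d":52,"r":83},22],"t":{"g":[81,84,34,41],"kfc":[68,53,59,23,58]},"utp":[{"gj":25,"otd":44,"xoh":48},[97,54,99,36],{"nf":66,"qkb":28,"w":83},[41,87,56,54,60]],"wof":{"u":{"ie":52,"qk":68,"uxw":8,"yz":87}}}
After op 9 (add /fso 97): {"fso":97,"pw":[{"bcz":30,"kx":29,"vj":56},31,{"l":88,"lr":40,"uzx":69},{"d":52,"r":83},22],"t":{"g":[81,84,34,41],"kfc":[68,53,59,23,58]},"utp":[{"gj":25,"otd":44,"xoh":48},[97,54,99,36],{"nf":66,"qkb":28,"w":83},[41,87,56,54,60]],"wof":{"u":{"ie":52,"qk":68,"uxw":8,"yz":87}}}
Size at path /t: 2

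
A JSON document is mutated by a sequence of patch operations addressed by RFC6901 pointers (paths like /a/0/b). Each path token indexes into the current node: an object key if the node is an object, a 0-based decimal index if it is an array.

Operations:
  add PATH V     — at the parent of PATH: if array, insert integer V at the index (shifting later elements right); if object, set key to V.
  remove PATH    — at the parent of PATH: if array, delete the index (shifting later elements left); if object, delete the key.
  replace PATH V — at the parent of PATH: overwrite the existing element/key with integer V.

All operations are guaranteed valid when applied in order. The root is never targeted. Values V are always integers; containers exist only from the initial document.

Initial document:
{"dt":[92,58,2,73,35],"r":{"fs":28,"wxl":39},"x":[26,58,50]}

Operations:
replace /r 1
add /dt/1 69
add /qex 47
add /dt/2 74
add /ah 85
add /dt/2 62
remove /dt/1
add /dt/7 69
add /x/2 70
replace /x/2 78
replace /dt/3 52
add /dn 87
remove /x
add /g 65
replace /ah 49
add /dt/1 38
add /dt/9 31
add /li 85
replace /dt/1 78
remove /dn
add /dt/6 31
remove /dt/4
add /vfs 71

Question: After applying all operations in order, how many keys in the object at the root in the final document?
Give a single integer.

Answer: 7

Derivation:
After op 1 (replace /r 1): {"dt":[92,58,2,73,35],"r":1,"x":[26,58,50]}
After op 2 (add /dt/1 69): {"dt":[92,69,58,2,73,35],"r":1,"x":[26,58,50]}
After op 3 (add /qex 47): {"dt":[92,69,58,2,73,35],"qex":47,"r":1,"x":[26,58,50]}
After op 4 (add /dt/2 74): {"dt":[92,69,74,58,2,73,35],"qex":47,"r":1,"x":[26,58,50]}
After op 5 (add /ah 85): {"ah":85,"dt":[92,69,74,58,2,73,35],"qex":47,"r":1,"x":[26,58,50]}
After op 6 (add /dt/2 62): {"ah":85,"dt":[92,69,62,74,58,2,73,35],"qex":47,"r":1,"x":[26,58,50]}
After op 7 (remove /dt/1): {"ah":85,"dt":[92,62,74,58,2,73,35],"qex":47,"r":1,"x":[26,58,50]}
After op 8 (add /dt/7 69): {"ah":85,"dt":[92,62,74,58,2,73,35,69],"qex":47,"r":1,"x":[26,58,50]}
After op 9 (add /x/2 70): {"ah":85,"dt":[92,62,74,58,2,73,35,69],"qex":47,"r":1,"x":[26,58,70,50]}
After op 10 (replace /x/2 78): {"ah":85,"dt":[92,62,74,58,2,73,35,69],"qex":47,"r":1,"x":[26,58,78,50]}
After op 11 (replace /dt/3 52): {"ah":85,"dt":[92,62,74,52,2,73,35,69],"qex":47,"r":1,"x":[26,58,78,50]}
After op 12 (add /dn 87): {"ah":85,"dn":87,"dt":[92,62,74,52,2,73,35,69],"qex":47,"r":1,"x":[26,58,78,50]}
After op 13 (remove /x): {"ah":85,"dn":87,"dt":[92,62,74,52,2,73,35,69],"qex":47,"r":1}
After op 14 (add /g 65): {"ah":85,"dn":87,"dt":[92,62,74,52,2,73,35,69],"g":65,"qex":47,"r":1}
After op 15 (replace /ah 49): {"ah":49,"dn":87,"dt":[92,62,74,52,2,73,35,69],"g":65,"qex":47,"r":1}
After op 16 (add /dt/1 38): {"ah":49,"dn":87,"dt":[92,38,62,74,52,2,73,35,69],"g":65,"qex":47,"r":1}
After op 17 (add /dt/9 31): {"ah":49,"dn":87,"dt":[92,38,62,74,52,2,73,35,69,31],"g":65,"qex":47,"r":1}
After op 18 (add /li 85): {"ah":49,"dn":87,"dt":[92,38,62,74,52,2,73,35,69,31],"g":65,"li":85,"qex":47,"r":1}
After op 19 (replace /dt/1 78): {"ah":49,"dn":87,"dt":[92,78,62,74,52,2,73,35,69,31],"g":65,"li":85,"qex":47,"r":1}
After op 20 (remove /dn): {"ah":49,"dt":[92,78,62,74,52,2,73,35,69,31],"g":65,"li":85,"qex":47,"r":1}
After op 21 (add /dt/6 31): {"ah":49,"dt":[92,78,62,74,52,2,31,73,35,69,31],"g":65,"li":85,"qex":47,"r":1}
After op 22 (remove /dt/4): {"ah":49,"dt":[92,78,62,74,2,31,73,35,69,31],"g":65,"li":85,"qex":47,"r":1}
After op 23 (add /vfs 71): {"ah":49,"dt":[92,78,62,74,2,31,73,35,69,31],"g":65,"li":85,"qex":47,"r":1,"vfs":71}
Size at the root: 7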